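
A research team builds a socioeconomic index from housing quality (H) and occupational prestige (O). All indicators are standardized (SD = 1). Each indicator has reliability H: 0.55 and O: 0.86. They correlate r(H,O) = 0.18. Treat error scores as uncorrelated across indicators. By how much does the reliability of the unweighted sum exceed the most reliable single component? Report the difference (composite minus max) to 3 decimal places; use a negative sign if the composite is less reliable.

Var(sum) = 2 + 0.36 = 2.36; true-score variance = 1.41 + 0.36 = 1.77; composite reliability = 0.7500.
Max component reliability = 0.8600.
Difference = 0.7500 − 0.8600 = -0.110.

-0.110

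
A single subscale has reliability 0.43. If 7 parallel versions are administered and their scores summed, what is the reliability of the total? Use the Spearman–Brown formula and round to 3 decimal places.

ρ_k = kρ / (1 + (k−1)ρ) = 7·0.43 / (1 + 6·0.43) = 3.010 / 3.580 = 0.841.

0.841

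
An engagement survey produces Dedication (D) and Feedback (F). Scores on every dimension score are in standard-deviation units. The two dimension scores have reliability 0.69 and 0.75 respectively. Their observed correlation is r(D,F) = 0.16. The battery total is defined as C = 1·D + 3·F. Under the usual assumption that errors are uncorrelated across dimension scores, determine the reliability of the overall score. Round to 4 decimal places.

Var(C) = 1 + 3² + 2·[3·0.16] = 10 + 0.96 = 10.96.
Because errors are independent across components, Cov(Tᵢ,Tⱼ) = Cov(Xᵢ,Xⱼ); the off-diagonal part of the true-score variance is the same as above.
True-score variance = [0.69 + 3²·0.75] + 0.96 = 7.44 + 0.96 = 8.4.
Reliability = 8.4 / 10.96 = 0.7664.

0.7664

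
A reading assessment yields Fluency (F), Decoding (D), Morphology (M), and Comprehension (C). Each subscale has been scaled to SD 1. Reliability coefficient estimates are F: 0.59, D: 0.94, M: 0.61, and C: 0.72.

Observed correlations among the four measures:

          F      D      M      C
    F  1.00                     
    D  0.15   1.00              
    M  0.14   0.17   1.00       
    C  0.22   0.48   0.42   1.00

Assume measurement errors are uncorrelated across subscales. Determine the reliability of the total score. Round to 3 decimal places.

0.841

Var(F+D+M+C) = 4 + 2·[0.15 + 0.14 + 0.22 + 0.17 + 0.48 + 0.42] = 4 + 3.16 = 7.16.
Because errors are independent across components, Cov(Tᵢ,Tⱼ) = Cov(Xᵢ,Xⱼ); the off-diagonal part of the true-score variance is the same as above.
True-score variance = [0.59 + 0.94 + 0.61 + 0.72] + 3.16 = 2.86 + 3.16 = 6.02.
Reliability = 6.02 / 7.16 = 0.841.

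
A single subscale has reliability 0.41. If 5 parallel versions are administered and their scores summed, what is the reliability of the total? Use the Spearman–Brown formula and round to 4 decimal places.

ρ_k = kρ / (1 + (k−1)ρ) = 5·0.41 / (1 + 4·0.41) = 2.050 / 2.640 = 0.7765.

0.7765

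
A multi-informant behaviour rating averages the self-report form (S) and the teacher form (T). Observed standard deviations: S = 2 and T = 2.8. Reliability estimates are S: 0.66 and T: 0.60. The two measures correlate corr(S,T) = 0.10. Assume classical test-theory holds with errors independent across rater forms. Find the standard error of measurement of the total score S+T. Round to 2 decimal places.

2.12

Var(total) = 11.84 + 1.12 = 12.96.
True-score variance = 7.344 + 1.12 = 8.464, so reliability = 0.6531.
Error variance = 12.96 − 8.464 = 4.496; SEM = √4.496 = 2.12.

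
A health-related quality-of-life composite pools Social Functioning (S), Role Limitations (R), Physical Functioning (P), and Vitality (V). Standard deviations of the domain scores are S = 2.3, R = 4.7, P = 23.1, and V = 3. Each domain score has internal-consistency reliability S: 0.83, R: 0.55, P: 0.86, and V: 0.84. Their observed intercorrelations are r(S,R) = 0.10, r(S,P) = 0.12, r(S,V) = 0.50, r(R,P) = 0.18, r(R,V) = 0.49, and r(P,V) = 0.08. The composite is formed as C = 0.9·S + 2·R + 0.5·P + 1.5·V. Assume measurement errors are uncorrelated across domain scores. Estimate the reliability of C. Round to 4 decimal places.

0.8238

Var(C) = 0.9²·2.3² + 2²·4.7² + 0.5²·23.1² + 1.5²·3² + 2·[1.8·2.3·4.7·0.10 + 0.45·2.3·23.1·0.12 + 1.35·2.3·3·0.50 + 4.7·23.1·0.18 + 3·4.7·3·0.49 + 0.75·23.1·3·0.08] = 246.297 + 107.8 = 354.097.
Under uncorrelated errors the observed covariances equal the true-score covariances, so only the own-variance terms attenuate.
True-score variance = [0.9²·2.3²·0.83 + 2²·4.7²·0.55 + 0.5²·23.1²·0.86 + 1.5²·3²·0.84] + 107.8 = 183.891 + 107.8 = 291.69.
Reliability = 291.69 / 354.097 = 0.8238.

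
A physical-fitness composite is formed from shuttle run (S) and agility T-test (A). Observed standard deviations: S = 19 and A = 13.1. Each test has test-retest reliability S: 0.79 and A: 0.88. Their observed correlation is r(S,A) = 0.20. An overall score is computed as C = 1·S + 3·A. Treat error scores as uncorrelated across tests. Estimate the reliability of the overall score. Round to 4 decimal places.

0.8815

Var(C) = 19² + 3²·13.1² + 2·[3·19·13.1·0.20] = 1905.49 + 298.68 = 2204.17.
Under uncorrelated errors the observed covariances equal the true-score covariances, so only the own-variance terms attenuate.
True-score variance = [19²·0.79 + 3²·13.1²·0.88] + 298.68 = 1644.34 + 298.68 = 1943.02.
Reliability = 1943.02 / 2204.17 = 0.8815.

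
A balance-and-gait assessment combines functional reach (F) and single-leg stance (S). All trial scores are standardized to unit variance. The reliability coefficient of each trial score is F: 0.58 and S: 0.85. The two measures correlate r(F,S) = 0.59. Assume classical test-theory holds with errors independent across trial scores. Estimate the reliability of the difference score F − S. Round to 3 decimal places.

Var(F−S) = 1 + 1 − 2·0.59 = 2 − 1.18 = 0.82.
Under uncorrelated errors the observed covariances equal the true-score covariances, so only the own-variance terms attenuate.
True-score variance = [0.58 + 0.85] − 1.18 = 1.43 − 1.18 = 0.25.
Reliability = 0.25 / 0.82 = 0.305.

0.305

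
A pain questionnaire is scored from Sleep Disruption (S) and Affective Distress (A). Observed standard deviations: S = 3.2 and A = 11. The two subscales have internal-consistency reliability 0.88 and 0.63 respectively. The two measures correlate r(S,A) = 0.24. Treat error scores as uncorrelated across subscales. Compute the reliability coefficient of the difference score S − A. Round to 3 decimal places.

Var(S−A) = 3.2² + 11² − 2·3.2·11·0.24 = 131.24 − 16.896 = 114.344.
Because errors are independent across components, Cov(Tᵢ,Tⱼ) = Cov(Xᵢ,Xⱼ); the off-diagonal part of the true-score variance is the same as above.
True-score variance = [3.2²·0.88 + 11²·0.63] − 16.896 = 85.2412 − 16.896 = 68.3452.
Reliability = 68.3452 / 114.344 = 0.598.

0.598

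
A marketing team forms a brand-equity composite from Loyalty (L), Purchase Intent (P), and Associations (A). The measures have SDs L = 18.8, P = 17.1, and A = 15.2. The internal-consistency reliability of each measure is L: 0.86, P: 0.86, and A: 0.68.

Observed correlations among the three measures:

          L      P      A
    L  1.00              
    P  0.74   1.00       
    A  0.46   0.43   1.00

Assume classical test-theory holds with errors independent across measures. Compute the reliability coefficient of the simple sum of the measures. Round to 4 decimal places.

0.9106

Var(L+P+A) = 18.8² + 17.1² + 15.2² + 2·[18.8·17.1·0.74 + 18.8·15.2·0.46 + 17.1·15.2·0.43] = 876.89 + 962.221 = 1839.11.
Under uncorrelated errors the observed covariances equal the true-score covariances, so only the own-variance terms attenuate.
True-score variance = [18.8²·0.86 + 17.1²·0.86 + 15.2²·0.68] + 962.221 = 712.538 + 962.221 = 1674.76.
Reliability = 1674.76 / 1839.11 = 0.9106.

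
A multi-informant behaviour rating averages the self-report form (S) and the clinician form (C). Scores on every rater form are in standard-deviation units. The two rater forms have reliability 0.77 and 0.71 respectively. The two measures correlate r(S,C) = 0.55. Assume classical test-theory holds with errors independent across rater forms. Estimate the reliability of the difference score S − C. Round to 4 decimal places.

0.4222

Var(S−C) = 1 + 1 − 2·0.55 = 2 − 1.1 = 0.9.
With uncorrelated errors the cross-covariances are all true-score covariance, so they carry over unchanged; only the diagonal terms shrink to ρᵢσᵢ².
True-score variance = [0.77 + 0.71] − 1.1 = 1.48 − 1.1 = 0.38.
Reliability = 0.38 / 0.9 = 0.4222.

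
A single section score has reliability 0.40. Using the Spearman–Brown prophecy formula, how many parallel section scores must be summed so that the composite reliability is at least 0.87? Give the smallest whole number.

k ≥ ρ*(1−ρ₁)/(ρ₁(1−ρ*)) = 0.87·0.60 / (0.40·0.13) = 10.038.
Smallest integer k = 11.

11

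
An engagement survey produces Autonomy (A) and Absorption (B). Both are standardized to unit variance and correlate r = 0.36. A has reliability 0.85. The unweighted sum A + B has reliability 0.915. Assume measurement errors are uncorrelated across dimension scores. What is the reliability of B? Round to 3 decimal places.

Var(A+B) = 2 + 2·0.36 = 2.720.
True-score variance = ρ_A + ρ_B + 2·0.36, so 0.915 = (0.85 + ρ_B + 0.72) / 2.720.
ρ_B = 0.915·2.720 − 0.85 − 0.72 = 0.919.

0.919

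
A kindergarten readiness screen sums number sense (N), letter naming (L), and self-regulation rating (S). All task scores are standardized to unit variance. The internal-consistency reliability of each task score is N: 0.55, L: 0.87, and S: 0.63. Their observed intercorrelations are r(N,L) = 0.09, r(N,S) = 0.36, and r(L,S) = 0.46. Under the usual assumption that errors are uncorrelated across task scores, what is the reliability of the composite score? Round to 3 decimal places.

Var(N+L+S) = 3 + 2·[0.09 + 0.36 + 0.46] = 3 + 1.82 = 4.82.
Under uncorrelated errors the observed covariances equal the true-score covariances, so only the own-variance terms attenuate.
True-score variance = [0.55 + 0.87 + 0.63] + 1.82 = 2.05 + 1.82 = 3.87.
Reliability = 3.87 / 4.82 = 0.803.

0.803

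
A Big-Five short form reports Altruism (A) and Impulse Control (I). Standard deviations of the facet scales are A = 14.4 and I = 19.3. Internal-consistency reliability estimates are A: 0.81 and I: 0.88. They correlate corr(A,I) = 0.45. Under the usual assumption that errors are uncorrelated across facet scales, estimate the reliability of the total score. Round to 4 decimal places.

Var(A+I) = 14.4² + 19.3² + 2·[14.4·19.3·0.45] = 579.85 + 250.128 = 829.978.
Under uncorrelated errors the observed covariances equal the true-score covariances, so only the own-variance terms attenuate.
True-score variance = [14.4²·0.81 + 19.3²·0.88] + 250.128 = 495.753 + 250.128 = 745.881.
Reliability = 745.881 / 829.978 = 0.8987.

0.8987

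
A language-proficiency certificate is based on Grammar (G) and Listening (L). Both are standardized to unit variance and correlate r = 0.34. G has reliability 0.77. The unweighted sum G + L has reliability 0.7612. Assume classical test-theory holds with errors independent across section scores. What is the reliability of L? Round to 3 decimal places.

Var(G+L) = 2 + 2·0.34 = 2.680.
True-score variance = ρ_G + ρ_L + 2·0.34, so 0.7612 = (0.77 + ρ_L + 0.68) / 2.680.
ρ_L = 0.7612·2.680 − 0.77 − 0.68 = 0.590.

0.590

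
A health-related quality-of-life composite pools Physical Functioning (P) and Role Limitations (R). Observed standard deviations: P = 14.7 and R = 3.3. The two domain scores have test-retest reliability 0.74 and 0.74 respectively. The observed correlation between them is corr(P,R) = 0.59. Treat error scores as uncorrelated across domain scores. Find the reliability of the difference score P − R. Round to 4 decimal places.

Var(P−R) = 14.7² + 3.3² − 2·14.7·3.3·0.59 = 226.98 − 57.2418 = 169.738.
With uncorrelated errors the cross-covariances are all true-score covariance, so they carry over unchanged; only the diagonal terms shrink to ρᵢσᵢ².
True-score variance = [14.7²·0.74 + 3.3²·0.74] − 57.2418 = 167.965 − 57.2418 = 110.723.
Reliability = 110.723 / 169.738 = 0.6523.

0.6523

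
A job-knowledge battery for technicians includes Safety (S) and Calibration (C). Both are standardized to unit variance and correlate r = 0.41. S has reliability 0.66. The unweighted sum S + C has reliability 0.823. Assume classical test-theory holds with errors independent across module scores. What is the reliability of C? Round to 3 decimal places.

0.841

Var(S+C) = 2 + 2·0.41 = 2.820.
True-score variance = ρ_S + ρ_C + 2·0.41, so 0.823 = (0.66 + ρ_C + 0.82) / 2.820.
ρ_C = 0.823·2.820 − 0.66 − 0.82 = 0.841.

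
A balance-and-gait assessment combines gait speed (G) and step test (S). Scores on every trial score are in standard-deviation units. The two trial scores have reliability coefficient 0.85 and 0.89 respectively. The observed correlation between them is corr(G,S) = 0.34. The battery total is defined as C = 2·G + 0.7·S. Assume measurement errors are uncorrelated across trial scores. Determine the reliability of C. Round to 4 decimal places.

Var(C) = 2² + 0.7² + 2·[1.4·0.34] = 4.49 + 0.952 = 5.442.
With uncorrelated errors the cross-covariances are all true-score covariance, so they carry over unchanged; only the diagonal terms shrink to ρᵢσᵢ².
True-score variance = [2²·0.85 + 0.7²·0.89] + 0.952 = 3.8361 + 0.952 = 4.7881.
Reliability = 4.7881 / 5.442 = 0.8798.

0.8798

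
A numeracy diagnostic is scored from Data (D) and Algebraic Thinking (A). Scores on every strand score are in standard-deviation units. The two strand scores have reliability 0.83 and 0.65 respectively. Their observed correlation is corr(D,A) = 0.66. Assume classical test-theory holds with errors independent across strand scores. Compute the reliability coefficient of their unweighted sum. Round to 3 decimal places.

0.843

Var(D+A) = 2 + 2·[0.66] = 2 + 1.32 = 3.32.
Under uncorrelated errors the observed covariances equal the true-score covariances, so only the own-variance terms attenuate.
True-score variance = [0.83 + 0.65] + 1.32 = 1.48 + 1.32 = 2.8.
Reliability = 2.8 / 3.32 = 0.843.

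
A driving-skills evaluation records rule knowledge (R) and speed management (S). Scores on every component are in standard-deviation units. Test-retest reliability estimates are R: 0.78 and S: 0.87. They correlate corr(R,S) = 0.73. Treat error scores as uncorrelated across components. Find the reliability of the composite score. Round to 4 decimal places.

0.8988

Var(R+S) = 2 + 2·[0.73] = 2 + 1.46 = 3.46.
Under uncorrelated errors the observed covariances equal the true-score covariances, so only the own-variance terms attenuate.
True-score variance = [0.78 + 0.87] + 1.46 = 1.65 + 1.46 = 3.11.
Reliability = 3.11 / 3.46 = 0.8988.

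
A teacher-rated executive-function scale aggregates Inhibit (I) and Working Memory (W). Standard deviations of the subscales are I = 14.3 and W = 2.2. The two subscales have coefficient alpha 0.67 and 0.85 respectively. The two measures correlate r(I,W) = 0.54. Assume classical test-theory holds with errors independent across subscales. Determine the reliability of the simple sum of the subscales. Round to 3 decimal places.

0.720

Var(I+W) = 14.3² + 2.2² + 2·[14.3·2.2·0.54] = 209.33 + 33.9768 = 243.307.
With uncorrelated errors the cross-covariances are all true-score covariance, so they carry over unchanged; only the diagonal terms shrink to ρᵢσᵢ².
True-score variance = [14.3²·0.67 + 2.2²·0.85] + 33.9768 = 141.122 + 33.9768 = 175.099.
Reliability = 175.099 / 243.307 = 0.720.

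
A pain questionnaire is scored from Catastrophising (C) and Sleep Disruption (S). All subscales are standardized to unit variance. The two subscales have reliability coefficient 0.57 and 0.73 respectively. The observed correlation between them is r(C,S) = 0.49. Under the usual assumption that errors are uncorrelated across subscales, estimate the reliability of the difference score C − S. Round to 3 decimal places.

0.314

Var(C−S) = 1 + 1 − 2·0.49 = 2 − 0.98 = 1.02.
Under uncorrelated errors the observed covariances equal the true-score covariances, so only the own-variance terms attenuate.
True-score variance = [0.57 + 0.73] − 0.98 = 1.3 − 0.98 = 0.32.
Reliability = 0.32 / 1.02 = 0.314.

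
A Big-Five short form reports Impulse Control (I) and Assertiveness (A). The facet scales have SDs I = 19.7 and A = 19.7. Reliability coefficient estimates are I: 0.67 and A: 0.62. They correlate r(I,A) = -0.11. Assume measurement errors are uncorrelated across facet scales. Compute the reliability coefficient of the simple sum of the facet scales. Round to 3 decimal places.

Var(I+A) = 19.7² + 19.7² + 2·[19.7·19.7·(-0.11)] = 776.18 − 85.3798 = 690.8.
Under uncorrelated errors the observed covariances equal the true-score covariances, so only the own-variance terms attenuate.
True-score variance = [19.7²·0.67 + 19.7²·0.62] − 85.3798 = 500.636 − 85.3798 = 415.256.
Reliability = 415.256 / 690.8 = 0.601.

0.601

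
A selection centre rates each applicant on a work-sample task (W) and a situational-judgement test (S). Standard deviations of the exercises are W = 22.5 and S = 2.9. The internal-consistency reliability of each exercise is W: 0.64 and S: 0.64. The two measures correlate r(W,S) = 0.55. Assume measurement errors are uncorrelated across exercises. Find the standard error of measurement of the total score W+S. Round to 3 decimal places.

13.612

Var(total) = 514.66 + 71.775 = 586.435.
True-score variance = 329.382 + 71.775 = 401.157, so reliability = 0.6841.
Error variance = 586.435 − 401.157 = 185.278; SEM = √185.278 = 13.612.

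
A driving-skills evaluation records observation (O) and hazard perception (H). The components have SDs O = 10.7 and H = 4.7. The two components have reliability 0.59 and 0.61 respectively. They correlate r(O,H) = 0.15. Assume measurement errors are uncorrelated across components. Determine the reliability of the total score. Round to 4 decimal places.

0.6337

Var(O+H) = 10.7² + 4.7² + 2·[10.7·4.7·0.15] = 136.58 + 15.087 = 151.667.
With uncorrelated errors the cross-covariances are all true-score covariance, so they carry over unchanged; only the diagonal terms shrink to ρᵢσᵢ².
True-score variance = [10.7²·0.59 + 4.7²·0.61] + 15.087 = 81.024 + 15.087 = 96.111.
Reliability = 96.111 / 151.667 = 0.6337.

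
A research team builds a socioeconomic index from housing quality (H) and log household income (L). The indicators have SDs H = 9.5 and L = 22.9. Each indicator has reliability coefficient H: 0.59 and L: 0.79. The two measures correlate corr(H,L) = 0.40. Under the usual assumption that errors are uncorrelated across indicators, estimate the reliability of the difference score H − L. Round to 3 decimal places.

0.666

Var(H−L) = 9.5² + 22.9² − 2·9.5·22.9·0.40 = 614.66 − 174.04 = 440.62.
With uncorrelated errors the cross-covariances are all true-score covariance, so they carry over unchanged; only the diagonal terms shrink to ρᵢσᵢ².
True-score variance = [9.5²·0.59 + 22.9²·0.79] − 174.04 = 467.531 − 174.04 = 293.491.
Reliability = 293.491 / 440.62 = 0.666.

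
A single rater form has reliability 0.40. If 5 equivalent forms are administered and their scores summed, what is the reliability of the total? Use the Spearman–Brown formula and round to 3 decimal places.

0.769

ρ_k = kρ / (1 + (k−1)ρ) = 5·0.40 / (1 + 4·0.40) = 2.000 / 2.600 = 0.769.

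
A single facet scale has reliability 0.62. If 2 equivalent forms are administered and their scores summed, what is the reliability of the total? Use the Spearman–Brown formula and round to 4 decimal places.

0.7654

ρ_k = kρ / (1 + (k−1)ρ) = 2·0.62 / (1 + 1·0.62) = 1.240 / 1.620 = 0.7654.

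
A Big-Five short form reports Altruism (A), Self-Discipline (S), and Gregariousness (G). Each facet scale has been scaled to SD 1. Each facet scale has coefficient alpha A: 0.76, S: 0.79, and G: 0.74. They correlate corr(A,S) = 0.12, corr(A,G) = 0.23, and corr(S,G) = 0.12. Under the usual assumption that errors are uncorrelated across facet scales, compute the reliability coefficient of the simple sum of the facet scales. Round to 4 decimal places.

0.8198

Var(A+S+G) = 3 + 2·[0.12 + 0.23 + 0.12] = 3 + 0.94 = 3.94.
With uncorrelated errors the cross-covariances are all true-score covariance, so they carry over unchanged; only the diagonal terms shrink to ρᵢσᵢ².
True-score variance = [0.76 + 0.79 + 0.74] + 0.94 = 2.29 + 0.94 = 3.23.
Reliability = 3.23 / 3.94 = 0.8198.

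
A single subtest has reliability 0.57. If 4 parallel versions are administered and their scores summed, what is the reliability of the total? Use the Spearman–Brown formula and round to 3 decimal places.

ρ_k = kρ / (1 + (k−1)ρ) = 4·0.57 / (1 + 3·0.57) = 2.280 / 2.710 = 0.841.

0.841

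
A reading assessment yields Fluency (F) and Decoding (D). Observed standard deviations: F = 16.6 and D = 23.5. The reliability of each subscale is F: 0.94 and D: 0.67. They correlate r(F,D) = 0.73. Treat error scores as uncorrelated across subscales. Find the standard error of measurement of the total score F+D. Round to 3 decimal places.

Var(total) = 827.81 + 569.546 = 1397.36.
True-score variance = 629.034 + 569.546 = 1198.58, so reliability = 0.8577.
Error variance = 1397.36 − 1198.58 = 198.776; SEM = √198.776 = 14.099.

14.099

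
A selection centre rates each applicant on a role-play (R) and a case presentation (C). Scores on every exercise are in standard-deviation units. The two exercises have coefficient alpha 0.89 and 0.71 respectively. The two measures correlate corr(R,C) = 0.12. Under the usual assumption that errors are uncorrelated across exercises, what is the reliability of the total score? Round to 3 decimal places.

Var(R+C) = 2 + 2·[0.12] = 2 + 0.24 = 2.24.
With uncorrelated errors the cross-covariances are all true-score covariance, so they carry over unchanged; only the diagonal terms shrink to ρᵢσᵢ².
True-score variance = [0.89 + 0.71] + 0.24 = 1.6 + 0.24 = 1.84.
Reliability = 1.84 / 2.24 = 0.821.

0.821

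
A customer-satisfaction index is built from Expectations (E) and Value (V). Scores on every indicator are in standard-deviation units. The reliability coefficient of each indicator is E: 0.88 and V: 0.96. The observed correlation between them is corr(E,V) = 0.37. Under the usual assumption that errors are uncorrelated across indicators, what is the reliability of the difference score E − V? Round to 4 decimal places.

Var(E−V) = 1 + 1 − 2·0.37 = 2 − 0.74 = 1.26.
With uncorrelated errors the cross-covariances are all true-score covariance, so they carry over unchanged; only the diagonal terms shrink to ρᵢσᵢ².
True-score variance = [0.88 + 0.96] − 0.74 = 1.84 − 0.74 = 1.1.
Reliability = 1.1 / 1.26 = 0.8730.

0.8730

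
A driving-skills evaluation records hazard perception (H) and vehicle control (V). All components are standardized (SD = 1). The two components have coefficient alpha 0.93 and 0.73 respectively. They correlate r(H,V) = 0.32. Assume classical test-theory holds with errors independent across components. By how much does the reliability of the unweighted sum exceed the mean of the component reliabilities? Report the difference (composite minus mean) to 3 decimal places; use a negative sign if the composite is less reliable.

Var(sum) = 2 + 0.64 = 2.64; true-score variance = 1.66 + 0.64 = 2.3; composite reliability = 0.8712.
Mean component reliability = 0.8300.
Difference = 0.8712 − 0.8300 = 0.041.

0.041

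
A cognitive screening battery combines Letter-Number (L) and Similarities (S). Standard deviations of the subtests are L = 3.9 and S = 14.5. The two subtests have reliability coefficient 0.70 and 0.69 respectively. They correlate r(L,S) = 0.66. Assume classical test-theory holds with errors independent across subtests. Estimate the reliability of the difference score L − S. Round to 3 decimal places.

Var(L−S) = 3.9² + 14.5² − 2·3.9·14.5·0.66 = 225.46 − 74.646 = 150.814.
Under uncorrelated errors the observed covariances equal the true-score covariances, so only the own-variance terms attenuate.
True-score variance = [3.9²·0.70 + 14.5²·0.69] − 74.646 = 155.719 − 74.646 = 81.0735.
Reliability = 81.0735 / 150.814 = 0.538.

0.538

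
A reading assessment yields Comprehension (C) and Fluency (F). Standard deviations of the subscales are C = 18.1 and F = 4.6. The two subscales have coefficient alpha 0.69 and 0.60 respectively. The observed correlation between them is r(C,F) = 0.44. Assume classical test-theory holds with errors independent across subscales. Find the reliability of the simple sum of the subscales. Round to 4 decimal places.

Var(C+F) = 18.1² + 4.6² + 2·[18.1·4.6·0.44] = 348.77 + 73.2688 = 422.039.
With uncorrelated errors the cross-covariances are all true-score covariance, so they carry over unchanged; only the diagonal terms shrink to ρᵢσᵢ².
True-score variance = [18.1²·0.69 + 4.6²·0.60] + 73.2688 = 238.747 + 73.2688 = 312.016.
Reliability = 312.016 / 422.039 = 0.7393.

0.7393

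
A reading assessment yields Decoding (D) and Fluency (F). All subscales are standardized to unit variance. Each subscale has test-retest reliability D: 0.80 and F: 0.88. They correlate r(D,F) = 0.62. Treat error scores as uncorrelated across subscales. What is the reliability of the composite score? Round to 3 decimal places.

Var(D+F) = 2 + 2·[0.62] = 2 + 1.24 = 3.24.
Under uncorrelated errors the observed covariances equal the true-score covariances, so only the own-variance terms attenuate.
True-score variance = [0.80 + 0.88] + 1.24 = 1.68 + 1.24 = 2.92.
Reliability = 2.92 / 3.24 = 0.901.

0.901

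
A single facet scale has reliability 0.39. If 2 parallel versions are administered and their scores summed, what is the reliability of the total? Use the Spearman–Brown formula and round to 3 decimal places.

ρ_k = kρ / (1 + (k−1)ρ) = 2·0.39 / (1 + 1·0.39) = 0.780 / 1.390 = 0.561.

0.561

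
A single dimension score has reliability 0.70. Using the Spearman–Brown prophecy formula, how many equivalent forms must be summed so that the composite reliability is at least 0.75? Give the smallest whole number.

2

k ≥ ρ*(1−ρ₁)/(ρ₁(1−ρ*)) = 0.75·0.30 / (0.70·0.25) = 1.286.
Smallest integer k = 2.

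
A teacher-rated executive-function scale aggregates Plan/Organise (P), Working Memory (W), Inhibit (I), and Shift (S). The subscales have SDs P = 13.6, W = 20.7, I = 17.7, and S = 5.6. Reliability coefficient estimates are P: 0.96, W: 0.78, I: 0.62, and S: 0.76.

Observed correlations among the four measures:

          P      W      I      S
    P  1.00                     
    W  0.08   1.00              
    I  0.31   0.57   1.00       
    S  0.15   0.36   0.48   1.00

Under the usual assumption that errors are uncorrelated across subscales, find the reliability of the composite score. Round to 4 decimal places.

0.8712

Var(P+W+I+S) = 13.6² + 20.7² + 17.7² + 5.6² + 2·[13.6·20.7·0.08 + 13.6·17.7·0.31 + 13.6·5.6·0.15 + 20.7·17.7·0.57 + 20.7·5.6·0.36 + 17.7·5.6·0.48] = 958.1 + 813.44 = 1771.54.
With uncorrelated errors the cross-covariances are all true-score covariance, so they carry over unchanged; only the diagonal terms shrink to ρᵢσᵢ².
True-score variance = [13.6²·0.96 + 20.7²·0.78 + 17.7²·0.62 + 5.6²·0.76] + 813.44 = 729.857 + 813.44 = 1543.3.
Reliability = 1543.3 / 1771.54 = 0.8712.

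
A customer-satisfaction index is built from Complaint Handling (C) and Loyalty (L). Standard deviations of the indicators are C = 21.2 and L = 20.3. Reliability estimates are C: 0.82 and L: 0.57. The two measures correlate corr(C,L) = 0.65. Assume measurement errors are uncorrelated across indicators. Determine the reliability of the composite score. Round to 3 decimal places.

0.818

Var(C+L) = 21.2² + 20.3² + 2·[21.2·20.3·0.65] = 861.53 + 559.468 = 1421.
Because errors are independent across components, Cov(Tᵢ,Tⱼ) = Cov(Xᵢ,Xⱼ); the off-diagonal part of the true-score variance is the same as above.
True-score variance = [21.2²·0.82 + 20.3²·0.57] + 559.468 = 603.432 + 559.468 = 1162.9.
Reliability = 1162.9 / 1421 = 0.818.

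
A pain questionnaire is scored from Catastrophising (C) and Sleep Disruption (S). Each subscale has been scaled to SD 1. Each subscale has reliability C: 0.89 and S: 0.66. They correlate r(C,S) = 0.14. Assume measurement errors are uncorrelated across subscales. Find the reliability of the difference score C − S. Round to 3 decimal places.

0.738

Var(C−S) = 1 + 1 − 2·0.14 = 2 − 0.28 = 1.72.
Because errors are independent across components, Cov(Tᵢ,Tⱼ) = Cov(Xᵢ,Xⱼ); the off-diagonal part of the true-score variance is the same as above.
True-score variance = [0.89 + 0.66] − 0.28 = 1.55 − 0.28 = 1.27.
Reliability = 1.27 / 1.72 = 0.738.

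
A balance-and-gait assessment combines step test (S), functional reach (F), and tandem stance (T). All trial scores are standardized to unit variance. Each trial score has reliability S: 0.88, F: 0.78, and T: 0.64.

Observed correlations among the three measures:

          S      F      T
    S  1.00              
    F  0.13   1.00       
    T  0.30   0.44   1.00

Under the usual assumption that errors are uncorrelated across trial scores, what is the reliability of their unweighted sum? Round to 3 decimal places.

0.852

Var(S+F+T) = 3 + 2·[0.13 + 0.30 + 0.44] = 3 + 1.74 = 4.74.
With uncorrelated errors the cross-covariances are all true-score covariance, so they carry over unchanged; only the diagonal terms shrink to ρᵢσᵢ².
True-score variance = [0.88 + 0.78 + 0.64] + 1.74 = 2.3 + 1.74 = 4.04.
Reliability = 4.04 / 4.74 = 0.852.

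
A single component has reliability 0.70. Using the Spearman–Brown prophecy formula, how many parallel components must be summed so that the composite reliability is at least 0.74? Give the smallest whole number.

k ≥ ρ*(1−ρ₁)/(ρ₁(1−ρ*)) = 0.74·0.30 / (0.70·0.26) = 1.220.
Smallest integer k = 2.

2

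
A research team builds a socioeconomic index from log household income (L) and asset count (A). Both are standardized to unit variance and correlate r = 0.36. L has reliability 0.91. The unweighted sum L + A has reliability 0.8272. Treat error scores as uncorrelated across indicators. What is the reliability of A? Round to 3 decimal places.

0.620

Var(L+A) = 2 + 2·0.36 = 2.720.
True-score variance = ρ_L + ρ_A + 2·0.36, so 0.8272 = (0.91 + ρ_A + 0.72) / 2.720.
ρ_A = 0.8272·2.720 − 0.91 − 0.72 = 0.620.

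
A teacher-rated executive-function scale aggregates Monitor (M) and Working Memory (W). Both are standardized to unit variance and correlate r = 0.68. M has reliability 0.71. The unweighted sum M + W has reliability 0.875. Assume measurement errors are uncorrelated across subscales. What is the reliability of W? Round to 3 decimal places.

Var(M+W) = 2 + 2·0.68 = 3.360.
True-score variance = ρ_M + ρ_W + 2·0.68, so 0.875 = (0.71 + ρ_W + 1.36) / 3.360.
ρ_W = 0.875·3.360 − 0.71 − 1.36 = 0.870.

0.870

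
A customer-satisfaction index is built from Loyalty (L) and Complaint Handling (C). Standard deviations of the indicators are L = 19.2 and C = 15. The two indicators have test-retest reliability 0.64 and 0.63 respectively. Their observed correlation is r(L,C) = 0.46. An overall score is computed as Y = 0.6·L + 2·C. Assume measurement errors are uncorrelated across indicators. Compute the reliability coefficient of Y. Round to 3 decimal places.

0.718

Var(Y) = 0.6²·19.2² + 2²·15² + 2·[1.2·19.2·15·0.46] = 1032.71 + 317.952 = 1350.66.
Because errors are independent across components, Cov(Tᵢ,Tⱼ) = Cov(Xᵢ,Xⱼ); the off-diagonal part of the true-score variance is the same as above.
True-score variance = [0.6²·19.2²·0.64 + 2²·15²·0.63] + 317.952 = 651.935 + 317.952 = 969.887.
Reliability = 969.887 / 1350.66 = 0.718.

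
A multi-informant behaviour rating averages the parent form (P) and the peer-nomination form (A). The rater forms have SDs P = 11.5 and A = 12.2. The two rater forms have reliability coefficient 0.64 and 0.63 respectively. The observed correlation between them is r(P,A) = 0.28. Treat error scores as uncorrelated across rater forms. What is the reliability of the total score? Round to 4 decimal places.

0.7145

Var(P+A) = 11.5² + 12.2² + 2·[11.5·12.2·0.28] = 281.09 + 78.568 = 359.658.
Because errors are independent across components, Cov(Tᵢ,Tⱼ) = Cov(Xᵢ,Xⱼ); the off-diagonal part of the true-score variance is the same as above.
True-score variance = [11.5²·0.64 + 12.2²·0.63] + 78.568 = 178.409 + 78.568 = 256.977.
Reliability = 256.977 / 359.658 = 0.7145.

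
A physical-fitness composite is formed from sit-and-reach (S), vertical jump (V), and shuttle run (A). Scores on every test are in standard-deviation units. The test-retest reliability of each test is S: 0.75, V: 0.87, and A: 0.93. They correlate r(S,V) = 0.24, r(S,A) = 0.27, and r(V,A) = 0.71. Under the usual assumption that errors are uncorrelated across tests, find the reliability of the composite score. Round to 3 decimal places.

Var(S+V+A) = 3 + 2·[0.24 + 0.27 + 0.71] = 3 + 2.44 = 5.44.
Because errors are independent across components, Cov(Tᵢ,Tⱼ) = Cov(Xᵢ,Xⱼ); the off-diagonal part of the true-score variance is the same as above.
True-score variance = [0.75 + 0.87 + 0.93] + 2.44 = 2.55 + 2.44 = 4.99.
Reliability = 4.99 / 5.44 = 0.917.

0.917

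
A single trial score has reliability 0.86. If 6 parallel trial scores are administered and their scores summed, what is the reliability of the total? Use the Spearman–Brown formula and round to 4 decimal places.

0.9736

ρ_k = kρ / (1 + (k−1)ρ) = 6·0.86 / (1 + 5·0.86) = 5.160 / 5.300 = 0.9736.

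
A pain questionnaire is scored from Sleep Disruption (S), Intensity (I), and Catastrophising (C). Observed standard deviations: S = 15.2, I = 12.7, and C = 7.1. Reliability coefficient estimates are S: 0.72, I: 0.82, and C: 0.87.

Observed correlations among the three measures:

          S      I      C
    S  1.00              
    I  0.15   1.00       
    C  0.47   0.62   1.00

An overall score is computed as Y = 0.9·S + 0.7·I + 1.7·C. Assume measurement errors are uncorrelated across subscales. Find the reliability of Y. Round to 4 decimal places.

0.8838

Var(Y) = 0.9²·15.2² + 0.7²·12.7² + 1.7²·7.1² + 2·[0.63·15.2·12.7·0.15 + 1.53·15.2·7.1·0.47 + 1.19·12.7·7.1·0.62] = 411.859 + 324.75 = 736.609.
Under uncorrelated errors the observed covariances equal the true-score covariances, so only the own-variance terms attenuate.
True-score variance = [0.9²·15.2²·0.72 + 0.7²·12.7²·0.82 + 1.7²·7.1²·0.87] + 324.75 = 326.295 + 324.75 = 651.045.
Reliability = 651.045 / 736.609 = 0.8838.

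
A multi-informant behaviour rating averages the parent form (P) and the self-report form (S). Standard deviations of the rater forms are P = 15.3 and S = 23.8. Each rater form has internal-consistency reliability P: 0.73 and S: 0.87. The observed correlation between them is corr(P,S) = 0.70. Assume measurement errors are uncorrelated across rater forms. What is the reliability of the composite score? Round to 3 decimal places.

Var(P+S) = 15.3² + 23.8² + 2·[15.3·23.8·0.70] = 800.53 + 509.796 = 1310.33.
With uncorrelated errors the cross-covariances are all true-score covariance, so they carry over unchanged; only the diagonal terms shrink to ρᵢσᵢ².
True-score variance = [15.3²·0.73 + 23.8²·0.87] + 509.796 = 663.689 + 509.796 = 1173.48.
Reliability = 1173.48 / 1310.33 = 0.896.

0.896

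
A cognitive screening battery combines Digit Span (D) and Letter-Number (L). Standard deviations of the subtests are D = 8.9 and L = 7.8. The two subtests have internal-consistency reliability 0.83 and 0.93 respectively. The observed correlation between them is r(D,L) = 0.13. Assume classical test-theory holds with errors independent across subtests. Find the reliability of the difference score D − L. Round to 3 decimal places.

Var(D−L) = 8.9² + 7.8² − 2·8.9·7.8·0.13 = 140.05 − 18.0492 = 122.001.
With uncorrelated errors the cross-covariances are all true-score covariance, so they carry over unchanged; only the diagonal terms shrink to ρᵢσᵢ².
True-score variance = [8.9²·0.83 + 7.8²·0.93] − 18.0492 = 122.326 − 18.0492 = 104.276.
Reliability = 104.276 / 122.001 = 0.855.

0.855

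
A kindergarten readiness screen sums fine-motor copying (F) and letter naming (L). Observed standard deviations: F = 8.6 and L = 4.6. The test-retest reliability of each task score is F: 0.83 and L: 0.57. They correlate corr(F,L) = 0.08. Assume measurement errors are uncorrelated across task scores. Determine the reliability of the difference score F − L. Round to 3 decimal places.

Var(F−L) = 8.6² + 4.6² − 2·8.6·4.6·0.08 = 95.12 − 6.3296 = 88.7904.
With uncorrelated errors the cross-covariances are all true-score covariance, so they carry over unchanged; only the diagonal terms shrink to ρᵢσᵢ².
True-score variance = [8.6²·0.83 + 4.6²·0.57] − 6.3296 = 73.448 − 6.3296 = 67.1184.
Reliability = 67.1184 / 88.7904 = 0.756.

0.756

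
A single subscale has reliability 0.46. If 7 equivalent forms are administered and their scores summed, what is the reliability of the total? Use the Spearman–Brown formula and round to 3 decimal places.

ρ_k = kρ / (1 + (k−1)ρ) = 7·0.46 / (1 + 6·0.46) = 3.220 / 3.760 = 0.856.

0.856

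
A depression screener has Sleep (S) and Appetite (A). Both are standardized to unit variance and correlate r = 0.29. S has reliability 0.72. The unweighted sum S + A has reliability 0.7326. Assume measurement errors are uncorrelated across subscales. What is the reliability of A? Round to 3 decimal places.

0.590

Var(S+A) = 2 + 2·0.29 = 2.580.
True-score variance = ρ_S + ρ_A + 2·0.29, so 0.7326 = (0.72 + ρ_A + 0.58) / 2.580.
ρ_A = 0.7326·2.580 − 0.72 − 0.58 = 0.590.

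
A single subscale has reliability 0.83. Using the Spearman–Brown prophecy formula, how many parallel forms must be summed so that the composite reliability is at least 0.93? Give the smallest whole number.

k ≥ ρ*(1−ρ₁)/(ρ₁(1−ρ*)) = 0.93·0.17 / (0.83·0.07) = 2.721.
Smallest integer k = 3.

3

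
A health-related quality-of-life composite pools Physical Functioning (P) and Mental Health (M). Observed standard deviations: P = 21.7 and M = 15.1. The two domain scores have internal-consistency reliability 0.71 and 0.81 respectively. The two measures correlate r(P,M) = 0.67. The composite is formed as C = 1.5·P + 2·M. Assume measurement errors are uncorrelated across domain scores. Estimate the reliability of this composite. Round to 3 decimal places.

0.854

Var(C) = 1.5²·21.7² + 2²·15.1² + 2·[3·21.7·15.1·0.67] = 1971.54 + 1317.23 = 3288.78.
Because errors are independent across components, Cov(Tᵢ,Tⱼ) = Cov(Xᵢ,Xⱼ); the off-diagonal part of the true-score variance is the same as above.
True-score variance = [1.5²·21.7²·0.71 + 2²·15.1²·0.81] + 1317.23 = 1491 + 1317.23 = 2808.23.
Reliability = 2808.23 / 3288.78 = 0.854.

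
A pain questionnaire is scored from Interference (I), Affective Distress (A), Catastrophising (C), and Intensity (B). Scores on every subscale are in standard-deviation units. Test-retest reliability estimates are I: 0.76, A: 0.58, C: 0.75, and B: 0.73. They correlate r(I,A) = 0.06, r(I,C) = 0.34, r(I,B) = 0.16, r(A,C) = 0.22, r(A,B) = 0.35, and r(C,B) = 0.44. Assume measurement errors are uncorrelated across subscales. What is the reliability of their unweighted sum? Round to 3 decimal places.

Var(I+A+C+B) = 4 + 2·[0.06 + 0.34 + 0.16 + 0.22 + 0.35 + 0.44] = 4 + 3.14 = 7.14.
With uncorrelated errors the cross-covariances are all true-score covariance, so they carry over unchanged; only the diagonal terms shrink to ρᵢσᵢ².
True-score variance = [0.76 + 0.58 + 0.75 + 0.73] + 3.14 = 2.82 + 3.14 = 5.96.
Reliability = 5.96 / 7.14 = 0.835.

0.835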